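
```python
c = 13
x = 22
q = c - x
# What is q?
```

Trace:
`c = 13` → c = 13
`x = 22` → x = 22
`q = c - x` → q = -9
So q = -9

Answer: -9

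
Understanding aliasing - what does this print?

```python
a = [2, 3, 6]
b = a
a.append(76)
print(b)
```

Key concept: basic list aliasing.
Step by step:
`a = [2, 3, 6]` → a = [2, 3, 6]
`b = a` → b = [2, 3, 6] (same object as a)
`a.append(76)` → a = [2, 3, 6, 76] (same object as b); b = [2, 3, 6, 76] (same object as a)
`print(b)` → prints [2, 3, 6, 76]

Answer: [2, 3, 6, 76]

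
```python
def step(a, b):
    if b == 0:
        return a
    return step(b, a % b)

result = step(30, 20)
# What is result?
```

step(30, 20) -> step(20, 10) -> step(10, 0) -> 10

Answer: 10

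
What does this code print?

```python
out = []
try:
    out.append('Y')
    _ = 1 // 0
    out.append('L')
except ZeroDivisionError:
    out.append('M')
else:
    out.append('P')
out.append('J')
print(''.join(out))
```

Execution trace: 'Y' (try body) → 'M' (except ZeroDivisionError) → 'J' (after the try/except). Output: YMJ

Answer: YMJ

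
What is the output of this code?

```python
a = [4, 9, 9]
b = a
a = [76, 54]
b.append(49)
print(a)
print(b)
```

Key concept: rebinding vs mutation: a is rebound to a new list, b still points at the original.
Step by step:
`a = [4, 9, 9]` → a = [4, 9, 9]
`b = a` → b = [4, 9, 9] (same object as a)
`a = [76, 54]` → a = [76, 54]
`b.append(49)` → b = [4, 9, 9, 49]
`print(a)` → prints [76, 54]
`print(b)` → prints [4, 9, 9, 49]

Answer:
[76, 54]
[4, 9, 9, 49]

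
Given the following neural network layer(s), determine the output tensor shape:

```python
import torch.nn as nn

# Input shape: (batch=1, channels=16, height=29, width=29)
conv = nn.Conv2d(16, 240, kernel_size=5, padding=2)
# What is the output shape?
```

Input: (1, 16, 29, 29) -> Output: (1, 240, 29, 29)

Answer: (1, 240, 29, 29)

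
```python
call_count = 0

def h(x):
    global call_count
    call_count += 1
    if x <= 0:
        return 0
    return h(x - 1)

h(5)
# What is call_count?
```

Linear recursion stepping by 1: 6 calls from x=5 down to ≤0.

Answer: 6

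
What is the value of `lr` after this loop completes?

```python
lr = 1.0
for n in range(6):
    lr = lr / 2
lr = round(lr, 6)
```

Halving LR 6 times: 1 / 2^6
`lr` takes the values: 1.0 → 0.5 → 0.25 → 0.125 → 0.0625 → 0.03125 → 0.015625

Answer: 0.015625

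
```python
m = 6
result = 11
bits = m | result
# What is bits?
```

Trace:
`m = 6` → m = 6
`result = 11` → result = 11
`bits = m | result` → bits = 15
So bits = 15

Answer: 15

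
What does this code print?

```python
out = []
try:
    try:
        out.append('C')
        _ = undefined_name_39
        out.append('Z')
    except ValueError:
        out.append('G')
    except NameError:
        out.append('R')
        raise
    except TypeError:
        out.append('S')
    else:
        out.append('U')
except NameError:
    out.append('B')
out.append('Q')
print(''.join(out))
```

Execution trace: 'C' (inner try body) → 'R' (inner except NameError) → 'B' (outer except NameError) → 'Q' (after the try/except). Output: CRBQ

Answer: CRBQ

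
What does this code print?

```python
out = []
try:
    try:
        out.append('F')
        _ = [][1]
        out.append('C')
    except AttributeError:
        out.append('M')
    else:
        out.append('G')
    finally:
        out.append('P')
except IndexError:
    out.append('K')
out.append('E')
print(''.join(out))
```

Execution trace: 'F' (try body) → 'P' (finally) → 'K' (outer except IndexError) → 'E' (after the try/except). Output: FPKE

Answer: FPKE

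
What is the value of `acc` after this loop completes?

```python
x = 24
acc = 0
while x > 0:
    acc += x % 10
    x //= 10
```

Sum digits of 24
`acc` takes the values: 0 → 4 → 6

Answer: 6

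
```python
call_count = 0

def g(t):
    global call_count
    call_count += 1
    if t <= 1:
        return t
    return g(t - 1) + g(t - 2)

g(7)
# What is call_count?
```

Calls(t) = 1 + Calls(t-1) + Calls(t-2); Calls(0)=Calls(1)=1. For t=7 this gives 41.

Answer: 41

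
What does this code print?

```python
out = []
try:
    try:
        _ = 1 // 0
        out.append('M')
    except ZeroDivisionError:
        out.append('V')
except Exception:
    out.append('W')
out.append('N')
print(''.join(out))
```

Execution trace: 'V' (inner except ZeroDivisionError) → 'N' (after the try/except). Output: VN

Answer: VN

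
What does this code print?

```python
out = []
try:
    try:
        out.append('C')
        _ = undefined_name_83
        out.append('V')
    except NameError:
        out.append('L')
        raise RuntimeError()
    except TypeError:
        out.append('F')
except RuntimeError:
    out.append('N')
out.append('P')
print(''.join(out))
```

Execution trace: 'C' (inner try body) → 'L' (inner except NameError) → 'N' (outer except RuntimeError) → 'P' (after the try/except). Output: CLNP

Answer: CLNP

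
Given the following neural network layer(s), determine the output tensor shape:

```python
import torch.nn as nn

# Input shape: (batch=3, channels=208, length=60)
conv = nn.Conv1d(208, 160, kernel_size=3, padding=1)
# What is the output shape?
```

Input: (3, 208, 60) -> Output: (3, 160, 60)

Answer: (3, 160, 60)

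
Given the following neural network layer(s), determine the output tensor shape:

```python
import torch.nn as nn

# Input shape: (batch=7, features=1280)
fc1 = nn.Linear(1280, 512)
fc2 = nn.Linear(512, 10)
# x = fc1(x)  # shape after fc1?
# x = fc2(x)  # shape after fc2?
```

Input: (7, 1280) -> after fc1: (7, 512) -> Output: (7, 10)

Answer: (7, 10)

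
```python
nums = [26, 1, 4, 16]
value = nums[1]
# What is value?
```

Trace:
`nums = [26, 1, 4, 16]` → nums = [26, 1, 4, 16]
`value = nums[1]` → value = 1
So value = 1

Answer: 1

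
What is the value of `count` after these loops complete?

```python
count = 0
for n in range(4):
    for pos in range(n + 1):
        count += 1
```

Triangle: 1 + 2 + ... + 4
`count` takes the values: 0 → 1 → 2 → 3 → 4 → 5 → 6 → 7 → 8 → 9 → 10

Answer: 10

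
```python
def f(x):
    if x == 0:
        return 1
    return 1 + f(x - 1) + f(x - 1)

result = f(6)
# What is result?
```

f(x) = 1 + 2·f(x-1), f(0)=1. Closed form: (1+1)·2^6 - 1 = 127.

Answer: 127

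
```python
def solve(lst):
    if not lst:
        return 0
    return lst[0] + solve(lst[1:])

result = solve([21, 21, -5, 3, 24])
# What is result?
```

21 + 21 + (-5) + 3 + 24 + 0 = 64

Answer: 64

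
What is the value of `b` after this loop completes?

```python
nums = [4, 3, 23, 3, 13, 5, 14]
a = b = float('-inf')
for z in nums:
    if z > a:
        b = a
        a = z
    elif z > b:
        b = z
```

Second largest (with repeats) in [4, 3, 23, 3, 13, 5, 14]
`b` takes the values: -inf → 3 → 4 → 13 → 14

Answer: 14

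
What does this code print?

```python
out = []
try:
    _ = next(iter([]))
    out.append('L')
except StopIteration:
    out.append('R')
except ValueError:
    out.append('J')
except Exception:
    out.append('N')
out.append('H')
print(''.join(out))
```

Execution trace: 'R' (except StopIteration) → 'H' (after the try/except). Output: RH

Answer: RH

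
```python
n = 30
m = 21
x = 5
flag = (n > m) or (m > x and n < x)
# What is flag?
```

Trace:
`n = 30` → n = 30
`m = 21` → m = 21
`x = 5` → x = 5
`flag = (n > m) or (m > x and n < x)` → flag = True
So flag = True

Answer: True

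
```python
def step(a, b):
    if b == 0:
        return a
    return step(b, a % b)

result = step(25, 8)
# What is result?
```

step(25, 8) -> step(8, 1) -> step(1, 0) -> 1

Answer: 1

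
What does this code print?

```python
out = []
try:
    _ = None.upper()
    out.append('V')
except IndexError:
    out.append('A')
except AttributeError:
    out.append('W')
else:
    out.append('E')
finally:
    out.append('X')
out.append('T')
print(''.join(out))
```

Execution trace: 'W' (except AttributeError) → 'X' (finally) → 'T' (after the try/except). Output: WXT

Answer: WXT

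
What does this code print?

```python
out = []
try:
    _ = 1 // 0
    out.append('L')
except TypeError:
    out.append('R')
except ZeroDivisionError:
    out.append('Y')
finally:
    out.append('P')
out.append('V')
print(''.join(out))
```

Execution trace: 'Y' (except ZeroDivisionError) → 'P' (finally) → 'V' (after the try/except). Output: YPV

Answer: YPV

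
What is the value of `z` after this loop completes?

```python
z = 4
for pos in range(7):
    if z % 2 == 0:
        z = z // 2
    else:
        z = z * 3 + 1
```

Collatz-style transformation from 4
`z` takes the values: 4 → 2 → 1 → 4 → 2 → 1 → 4 → 2

Answer: 2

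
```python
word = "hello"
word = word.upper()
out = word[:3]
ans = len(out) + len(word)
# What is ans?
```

Trace:
`word = "hello"` → word = 'hello'
`word = word.upper()` → word = 'HELLO'
`out = word[:3]` → out = 'HEL'
`ans = len(out) + len(word)` → ans = 8
So ans = 8

Answer: 8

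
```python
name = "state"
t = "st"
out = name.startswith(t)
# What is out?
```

Trace:
`name = "state"` → name = 'state'
`t = "st"` → t = 'st'
`out = name.startswith(t)` → out = True
So out = True

Answer: True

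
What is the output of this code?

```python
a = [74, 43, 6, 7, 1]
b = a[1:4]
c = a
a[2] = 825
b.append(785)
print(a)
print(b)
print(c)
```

Key concept: slice vs alias.
Step by step:
`a = [74, 43, 6, 7, 1]` → a = [74, 43, 6, 7, 1]
`b = a[1:4]` → b = [43, 6, 7]
`c = a` → c = [74, 43, 6, 7, 1] (same object as a)
`a[2] = 825` → a = [74, 43, 825, 7, 1] (same object as c); c = [74, 43, 825, 7, 1] (same object as a)
`b.append(785)` → b = [43, 6, 7, 785]
`print(a)` → prints [74, 43, 825, 7, 1]
`print(b)` → prints [43, 6, 7, 785]
`print(c)` → prints [74, 43, 825, 7, 1]

Answer:
[74, 43, 825, 7, 1]
[43, 6, 7, 785]
[74, 43, 825, 7, 1]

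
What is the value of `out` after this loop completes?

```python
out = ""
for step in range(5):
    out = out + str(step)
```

Concatenate digits 0 to 4
`out` takes the values: "" → "0" → "01" → "012" → "0123" → "01234"

Answer: "01234"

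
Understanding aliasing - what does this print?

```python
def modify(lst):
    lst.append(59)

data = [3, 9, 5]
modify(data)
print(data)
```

Key concept: function modifies passed list.
Step by step:
`data = [3, 9, 5]` → data = [3, 9, 5]
`modify(data)` → data = [3, 9, 5, 59]
`print(data)` → prints [3, 9, 5, 59]

Answer: [3, 9, 5, 59]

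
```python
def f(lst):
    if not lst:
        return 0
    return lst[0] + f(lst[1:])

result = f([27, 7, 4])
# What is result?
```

27 + 7 + 4 + 0 = 38

Answer: 38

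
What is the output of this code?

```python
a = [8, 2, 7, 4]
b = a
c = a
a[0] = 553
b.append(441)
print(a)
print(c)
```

Key concept: multiple aliases.
Step by step:
`a = [8, 2, 7, 4]` → a = [8, 2, 7, 4]
`b = a` → b = [8, 2, 7, 4] (same object as a)
`c = a` → c = [8, 2, 7, 4] (same object as a, b)
`a[0] = 553` → a = [553, 2, 7, 4] (same object as b, c); b = [553, 2, 7, 4] (same object as a, c); c = [553, 2, 7, 4] (same object as a, b)
`b.append(441)` → a = [553, 2, 7, 4, 441] (same object as b, c); b = [553, 2, 7, 4, 441] (same object as a, c); c = [553, 2, 7, 4, 441] (same object as a, b)
`print(a)` → prints [553, 2, 7, 4, 441]
`print(c)` → prints [553, 2, 7, 4, 441]

Answer:
[553, 2, 7, 4, 441]
[553, 2, 7, 4, 441]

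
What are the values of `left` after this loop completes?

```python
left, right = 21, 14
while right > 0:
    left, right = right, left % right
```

GCD of 21 and 14
`left` takes the values: 21 → 14 → 7

Answer: 7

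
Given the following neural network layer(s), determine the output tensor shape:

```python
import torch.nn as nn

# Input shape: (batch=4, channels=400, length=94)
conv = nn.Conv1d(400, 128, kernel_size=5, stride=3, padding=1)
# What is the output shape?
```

Input: (4, 400, 94) -> Output: (4, 128, 31)

Answer: (4, 128, 31)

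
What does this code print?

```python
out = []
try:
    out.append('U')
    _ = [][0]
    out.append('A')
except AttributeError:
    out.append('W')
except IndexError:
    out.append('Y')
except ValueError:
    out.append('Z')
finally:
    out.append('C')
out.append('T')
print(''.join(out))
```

Execution trace: 'U' (try body) → 'Y' (except IndexError) → 'C' (finally) → 'T' (after the try/except). Output: UYCT

Answer: UYCT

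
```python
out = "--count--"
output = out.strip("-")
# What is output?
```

Trace:
`out = "--count--"` → out = '--count--'
`output = out.strip("-")` → output = 'count'
So output = 'count'

Answer: 'count'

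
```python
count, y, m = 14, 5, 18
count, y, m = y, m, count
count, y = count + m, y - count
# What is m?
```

Trace:
`count, y, m = 14, 5, 18` → count = 14; y = 5; m = 18
`count, y, m = y, m, count` → count = 5; y = 18; m = 14
`count, y = count + m, y - count` → count = 19; y = 13
So m = 14

Answer: 14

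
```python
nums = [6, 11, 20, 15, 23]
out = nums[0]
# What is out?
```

Trace:
`nums = [6, 11, 20, 15, 23]` → nums = [6, 11, 20, 15, 23]
`out = nums[0]` → out = 6
So out = 6

Answer: 6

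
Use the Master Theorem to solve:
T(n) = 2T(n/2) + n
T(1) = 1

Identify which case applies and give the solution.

a=2, b=2, f(n)=n. log_2(2) = 1. Since c=1 = 1, Case 2 applies: T(n) = Θ(n^log_b(a) · log n) = O(n log n).

Answer: O(n log n) - Case 2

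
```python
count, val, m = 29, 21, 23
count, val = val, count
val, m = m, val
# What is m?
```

Trace:
`count, val, m = 29, 21, 23` → count = 29; val = 21; m = 23
`count, val = val, count` → count = 21; val = 29
`val, m = m, val` → val = 23; m = 29
So m = 29

Answer: 29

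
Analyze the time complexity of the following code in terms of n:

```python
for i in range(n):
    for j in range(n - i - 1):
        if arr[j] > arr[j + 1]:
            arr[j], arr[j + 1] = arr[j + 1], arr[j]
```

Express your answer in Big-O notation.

This is Bubble sort. Time complexity: O(n²).

Answer: O(n²)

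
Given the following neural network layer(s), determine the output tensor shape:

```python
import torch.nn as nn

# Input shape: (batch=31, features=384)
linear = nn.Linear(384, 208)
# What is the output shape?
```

Input: (31, 384) -> Output: (31, 208)

Answer: (31, 208)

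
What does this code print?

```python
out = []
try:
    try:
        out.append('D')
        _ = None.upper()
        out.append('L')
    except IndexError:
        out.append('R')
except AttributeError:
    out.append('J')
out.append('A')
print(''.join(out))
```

Execution trace: 'D' (try body) → 'J' (outer except AttributeError) → 'A' (after the try/except). Output: DJA

Answer: DJA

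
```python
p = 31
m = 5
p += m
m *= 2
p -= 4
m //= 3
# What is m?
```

Trace:
`p = 31` → p = 31
`m = 5` → m = 5
`p += m` → p = 36
`m *= 2` → m = 10
`p -= 4` → p = 32
`m //= 3` → m = 3
So m = 3

Answer: 3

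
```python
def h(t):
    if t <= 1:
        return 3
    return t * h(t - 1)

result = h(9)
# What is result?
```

h(9) = 9 * 8 * 7 * 6 * 5 * 4 * 3 * 2 * 3 = 1088640

Answer: 1088640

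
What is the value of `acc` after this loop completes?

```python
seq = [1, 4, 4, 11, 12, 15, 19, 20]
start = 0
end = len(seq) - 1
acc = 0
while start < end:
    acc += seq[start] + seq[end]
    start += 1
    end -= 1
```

Sum of pairs from ends
`acc` takes the values: 0 → 21 → 44 → 63 → 86

Answer: 86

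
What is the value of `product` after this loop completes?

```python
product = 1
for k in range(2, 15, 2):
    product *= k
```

Product of even numbers 2 to 14
`product` takes the values: 1 → 2 → 8 → 48 → 384 → 3840 → 46080 → 645120

Answer: 645120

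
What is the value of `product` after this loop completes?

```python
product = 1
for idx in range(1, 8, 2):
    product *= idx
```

Product of 1, 3, 5, ... up to 7
`product` takes the values: 1 → 3 → 15 → 105

Answer: 105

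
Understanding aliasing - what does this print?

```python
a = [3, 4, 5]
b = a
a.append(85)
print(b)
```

Key concept: basic list aliasing.
Step by step:
`a = [3, 4, 5]` → a = [3, 4, 5]
`b = a` → b = [3, 4, 5] (same object as a)
`a.append(85)` → a = [3, 4, 5, 85] (same object as b); b = [3, 4, 5, 85] (same object as a)
`print(b)` → prints [3, 4, 5, 85]

Answer: [3, 4, 5, 85]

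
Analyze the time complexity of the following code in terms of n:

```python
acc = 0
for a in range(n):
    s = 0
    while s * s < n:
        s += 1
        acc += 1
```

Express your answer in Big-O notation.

Each loop level contributes: n × √n. Multiplying the contributions gives O(n√n).

Answer: O(n√n)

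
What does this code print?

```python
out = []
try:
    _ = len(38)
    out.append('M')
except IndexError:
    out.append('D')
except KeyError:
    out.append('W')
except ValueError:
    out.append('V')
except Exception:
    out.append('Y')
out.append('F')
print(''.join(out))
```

Execution trace: 'Y' (except Exception) → 'F' (after the try/except). Output: YF

Answer: YF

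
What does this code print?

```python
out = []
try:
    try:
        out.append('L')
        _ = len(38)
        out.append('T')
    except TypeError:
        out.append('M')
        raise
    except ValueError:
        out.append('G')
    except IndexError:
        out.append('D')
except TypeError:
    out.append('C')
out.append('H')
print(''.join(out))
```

Execution trace: 'L' (inner try body) → 'M' (inner except TypeError) → 'C' (outer except TypeError) → 'H' (after the try/except). Output: LMCH

Answer: LMCH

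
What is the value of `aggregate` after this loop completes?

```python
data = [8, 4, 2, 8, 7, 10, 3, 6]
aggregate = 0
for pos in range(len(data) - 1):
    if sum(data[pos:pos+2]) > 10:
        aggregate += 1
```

Count windows with sum > 10
`aggregate` takes the values: 0 → 1 → 2 → 3 → 4

Answer: 4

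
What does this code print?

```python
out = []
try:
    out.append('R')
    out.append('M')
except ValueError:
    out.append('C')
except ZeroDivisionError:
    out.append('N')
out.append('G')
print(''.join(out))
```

Execution trace: 'R' (try body) → 'M' (try body, no exception) → 'G' (after the try/except). Output: RMG

Answer: RMG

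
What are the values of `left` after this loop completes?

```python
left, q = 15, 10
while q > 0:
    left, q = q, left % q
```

GCD of 15 and 10
`left` takes the values: 15 → 10 → 5

Answer: 5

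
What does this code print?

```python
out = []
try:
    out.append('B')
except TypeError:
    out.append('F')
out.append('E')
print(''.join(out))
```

Execution trace: 'B' (try body, no exception) → 'E' (after the try/except). Output: BE

Answer: BE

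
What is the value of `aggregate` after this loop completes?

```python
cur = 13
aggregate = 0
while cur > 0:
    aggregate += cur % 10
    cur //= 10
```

Sum digits of 13
`aggregate` takes the values: 0 → 3 → 4

Answer: 4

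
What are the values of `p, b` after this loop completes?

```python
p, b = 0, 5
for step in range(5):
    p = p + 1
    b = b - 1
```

p goes 0→5, b goes 5→0
`p, b` takes the values: (0, 5) → (1, 5) → (1, 4) → (2, 4) → (2, 3) → (3, 3) → (3, 2) → (4, 2) → (4, 1) → (5, 1) → (5, 0)

Answer: 5, 0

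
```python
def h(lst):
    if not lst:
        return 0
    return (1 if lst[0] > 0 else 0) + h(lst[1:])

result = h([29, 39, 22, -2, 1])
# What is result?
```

Count of positive elements in [29, 39, 22, -2, 1] = 4

Answer: 4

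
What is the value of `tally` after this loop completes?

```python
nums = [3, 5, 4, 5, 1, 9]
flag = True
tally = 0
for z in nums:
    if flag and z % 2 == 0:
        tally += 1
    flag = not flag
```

Count even values at even positions
`tally` takes the values: 0 → 1

Answer: 1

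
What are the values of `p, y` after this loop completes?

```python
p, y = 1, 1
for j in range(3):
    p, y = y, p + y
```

Fibonacci: after 3 iterations
`p, y` takes the values: (1, 1) → (1, 2) → (2, 3) → (3, 5)

Answer: 3, 5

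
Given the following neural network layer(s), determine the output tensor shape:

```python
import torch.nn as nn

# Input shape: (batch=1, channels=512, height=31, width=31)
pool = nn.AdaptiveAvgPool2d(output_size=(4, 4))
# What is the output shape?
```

Input: (1, 512, 31, 31) -> Output: (1, 512, 4, 4)

Answer: (1, 512, 4, 4)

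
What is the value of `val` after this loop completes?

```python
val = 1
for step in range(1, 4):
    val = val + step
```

Start at 1, add 1 through 3
`val` takes the values: 1 → 2 → 4 → 7

Answer: 7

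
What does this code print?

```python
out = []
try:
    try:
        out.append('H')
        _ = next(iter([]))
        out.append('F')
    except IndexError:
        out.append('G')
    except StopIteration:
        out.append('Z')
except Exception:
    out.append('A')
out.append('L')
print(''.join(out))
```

Execution trace: 'H' (inner try body) → 'Z' (inner except StopIteration) → 'L' (after the try/except). Output: HZL

Answer: HZL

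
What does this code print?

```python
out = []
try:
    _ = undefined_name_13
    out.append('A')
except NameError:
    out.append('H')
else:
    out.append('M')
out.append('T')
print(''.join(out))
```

Execution trace: 'H' (except NameError) → 'T' (after the try/except). Output: HT

Answer: HT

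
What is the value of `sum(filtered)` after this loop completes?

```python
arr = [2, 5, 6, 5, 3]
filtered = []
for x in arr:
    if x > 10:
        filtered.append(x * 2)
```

Sum of doubled values > 10
`filtered` takes the values: []
So `sum(filtered)` = 0

Answer: 0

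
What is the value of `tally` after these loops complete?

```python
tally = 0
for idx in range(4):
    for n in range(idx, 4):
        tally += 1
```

Upper triangle: 4 + 3 + ... + 1
`tally` takes the values: 0 → 1 → 2 → 3 → 4 → 5 → 6 → 7 → 8 → 9 → 10

Answer: 10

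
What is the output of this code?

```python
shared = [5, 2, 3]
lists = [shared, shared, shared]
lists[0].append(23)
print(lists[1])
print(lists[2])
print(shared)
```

Key concept: list of same reference.
Step by step:
`shared = [5, 2, 3]` → shared = [5, 2, 3]
`lists = [shared, shared, shared]` → lists = [[5, 2, 3], [5, 2, 3], [5, 2, 3]]
`lists[0].append(23)` → shared = [5, 2, 3, 23]; lists = [[5, 2, 3, 23], [5, 2, 3, 23], [5, 2, 3, 23]]
`print(lists[1])` → prints [5, 2, 3, 23]
`print(lists[2])` → prints [5, 2, 3, 23]
`print(shared)` → prints [5, 2, 3, 23]

Answer:
[5, 2, 3, 23]
[5, 2, 3, 23]
[5, 2, 3, 23]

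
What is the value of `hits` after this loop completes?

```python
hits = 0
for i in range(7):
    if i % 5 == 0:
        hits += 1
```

Count numbers divisible by 5 in range(7)
`hits` takes the values: 0 → 1 → 2

Answer: 2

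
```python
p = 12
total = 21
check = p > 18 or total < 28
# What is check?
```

Trace:
`p = 12` → p = 12
`total = 21` → total = 21
`check = p > 18 or total < 28` → check = True
So check = True

Answer: True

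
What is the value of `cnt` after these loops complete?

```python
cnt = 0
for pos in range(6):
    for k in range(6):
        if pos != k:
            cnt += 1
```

6² - 6 (exclude diagonal)
`cnt` takes the values: 0 → 1 → 2 → 3 → 4 → 5 → 6 → 7 → 8 → 9 → 10 → 11 → 12 → 13 → 14 → 15 → 16 → 17 → 18 → 19 → 20 → 21 → 22 → 23 → 24 → 25 → 26 → 27 → 28 → 29 → 30

Answer: 30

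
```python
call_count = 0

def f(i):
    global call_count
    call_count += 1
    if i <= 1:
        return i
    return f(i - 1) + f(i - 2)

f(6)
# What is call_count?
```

Calls(i) = 1 + Calls(i-1) + Calls(i-2); Calls(0)=Calls(1)=1. For i=6 this gives 25.

Answer: 25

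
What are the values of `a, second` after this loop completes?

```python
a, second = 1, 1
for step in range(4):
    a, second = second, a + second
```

Fibonacci: after 4 iterations
`a, second` takes the values: (1, 1) → (1, 2) → (2, 3) → (3, 5) → (5, 8)

Answer: 5, 8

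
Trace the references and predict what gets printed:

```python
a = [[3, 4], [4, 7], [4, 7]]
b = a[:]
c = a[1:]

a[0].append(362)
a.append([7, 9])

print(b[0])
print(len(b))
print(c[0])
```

Key concept: slice with nested mutation.
Step by step:
`a = [[3, 4], [4, 7], [4, 7]]` → a = [[3, 4], [4, 7], [4, 7]]
`b = a[:]` → b = [[3, 4], [4, 7], [4, 7]]
`c = a[1:]` → c = [[4, 7], [4, 7]]
`a[0].append(362)` → a = [[3, 4, 362], [4, 7], [4, 7]]; b = [[3, 4, 362], [4, 7], [4, 7]]
`a.append([7, 9])` → a = [[3, 4, 362], [4, 7], [4, 7], [7, 9]]
`print(b[0])` → prints [3, 4, 362]
`print(len(b))` → prints 3
`print(c[0])` → prints [4, 7]

Answer:
[3, 4, 362]
3
[4, 7]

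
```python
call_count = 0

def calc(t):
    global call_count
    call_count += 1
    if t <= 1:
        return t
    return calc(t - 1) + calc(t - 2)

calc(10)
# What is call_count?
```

Calls(t) = 1 + Calls(t-1) + Calls(t-2); Calls(0)=Calls(1)=1. For t=10 this gives 177.

Answer: 177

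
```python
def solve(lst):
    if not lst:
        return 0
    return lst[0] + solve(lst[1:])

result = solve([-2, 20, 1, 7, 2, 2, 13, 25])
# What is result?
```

(-2) + 20 + 1 + 7 + 2 + 2 + 13 + 25 + 0 = 68

Answer: 68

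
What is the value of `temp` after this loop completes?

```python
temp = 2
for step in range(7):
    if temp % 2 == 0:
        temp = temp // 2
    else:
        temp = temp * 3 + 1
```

Collatz-style transformation from 2
`temp` takes the values: 2 → 1 → 4 → 2 → 1 → 4 → 2 → 1

Answer: 1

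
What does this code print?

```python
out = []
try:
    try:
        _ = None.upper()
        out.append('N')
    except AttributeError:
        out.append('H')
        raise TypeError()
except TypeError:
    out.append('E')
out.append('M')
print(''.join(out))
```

Execution trace: 'H' (inner except AttributeError) → 'E' (outer except TypeError) → 'M' (after the try/except). Output: HEM

Answer: HEM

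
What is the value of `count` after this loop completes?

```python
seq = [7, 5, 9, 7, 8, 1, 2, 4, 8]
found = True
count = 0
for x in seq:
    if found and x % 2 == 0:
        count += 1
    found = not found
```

Count even values at even positions
`count` takes the values: 0 → 1 → 2 → 3

Answer: 3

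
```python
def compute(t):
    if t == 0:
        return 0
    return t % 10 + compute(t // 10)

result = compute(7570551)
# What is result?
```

Sum of digits of 7570551: 1 + 5 + 5 + 0 + 7 + 5 + 7 = 30

Answer: 30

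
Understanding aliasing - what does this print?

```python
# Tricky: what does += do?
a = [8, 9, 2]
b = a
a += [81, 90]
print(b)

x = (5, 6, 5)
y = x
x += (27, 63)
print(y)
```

Key concept: += behavior differs for mutable vs immutable.
Step by step:
`a = [8, 9, 2]` → a = [8, 9, 2]
`b = a` → b = [8, 9, 2] (same object as a)
`a += [81, 90]` → a = [8, 9, 2, 81, 90] (same object as b); b = [8, 9, 2, 81, 90] (same object as a)
`print(b)` → prints [8, 9, 2, 81, 90]
`x = (5, 6, 5)` → x = (5, 6, 5)
`y = x` → y = (5, 6, 5)
`x += (27, 63)` → x = (5, 6, 5, 27, 63)
`print(y)` → prints (5, 6, 5)

Answer:
[8, 9, 2, 81, 90]
(5, 6, 5)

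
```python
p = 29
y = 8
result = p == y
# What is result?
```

Trace:
`p = 29` → p = 29
`y = 8` → y = 8
`result = p == y` → result = False
So result = False

Answer: False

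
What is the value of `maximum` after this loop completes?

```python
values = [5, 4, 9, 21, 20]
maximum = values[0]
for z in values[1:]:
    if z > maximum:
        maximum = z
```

Maximum of [5, 4, 9, 21, 20]
`maximum` takes the values: 5 → 9 → 21

Answer: 21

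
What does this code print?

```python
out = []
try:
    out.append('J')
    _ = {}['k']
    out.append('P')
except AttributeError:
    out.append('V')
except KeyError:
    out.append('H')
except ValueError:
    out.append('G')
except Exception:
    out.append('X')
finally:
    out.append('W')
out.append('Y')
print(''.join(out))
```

Execution trace: 'J' (try body) → 'H' (except KeyError) → 'W' (finally) → 'Y' (after the try/except). Output: JHWY

Answer: JHWY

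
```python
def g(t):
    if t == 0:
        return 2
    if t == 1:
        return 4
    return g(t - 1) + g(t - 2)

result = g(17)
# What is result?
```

Build up from base cases: g(0)=2, g(1)=4, g(2)=6, g(3)=10, g(4)=16, g(5)=26, g(6)=42, ..., g(17)=8362

Answer: 8362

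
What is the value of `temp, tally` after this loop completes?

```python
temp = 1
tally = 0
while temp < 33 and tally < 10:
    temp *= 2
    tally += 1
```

Double until >= 33 or 10 iterations
`temp, tally` takes the values: (1, 0) → (2, 0) → (2, 1) → (4, 1) → (4, 2) → (8, 2) → (8, 3) → (16, 3) → (16, 4) → (32, 4) → (32, 5) → (64, 5) → (64, 6)

Answer: 64, 6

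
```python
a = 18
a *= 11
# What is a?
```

Trace:
`a = 18` → a = 18
`a *= 11` → a = 198
So a = 198

Answer: 198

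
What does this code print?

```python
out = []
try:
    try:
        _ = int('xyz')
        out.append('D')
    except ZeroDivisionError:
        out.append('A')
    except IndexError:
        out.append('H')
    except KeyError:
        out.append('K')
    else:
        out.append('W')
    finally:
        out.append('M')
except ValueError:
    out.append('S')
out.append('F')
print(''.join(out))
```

Execution trace: 'M' (finally) → 'S' (outer except ValueError) → 'F' (after the try/except). Output: MSF

Answer: MSF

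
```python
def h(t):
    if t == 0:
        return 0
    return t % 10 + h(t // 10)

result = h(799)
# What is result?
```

Sum of digits of 799: 9 + 9 + 7 = 25

Answer: 25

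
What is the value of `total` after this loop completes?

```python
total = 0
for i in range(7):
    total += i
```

Sum of 0 to 6 = 21
`total` takes the values: 0 → 1 → 3 → 6 → 10 → 15 → 21

Answer: 21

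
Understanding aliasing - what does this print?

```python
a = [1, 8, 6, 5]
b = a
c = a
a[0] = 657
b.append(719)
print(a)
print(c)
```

Key concept: multiple aliases.
Step by step:
`a = [1, 8, 6, 5]` → a = [1, 8, 6, 5]
`b = a` → b = [1, 8, 6, 5] (same object as a)
`c = a` → c = [1, 8, 6, 5] (same object as a, b)
`a[0] = 657` → a = [657, 8, 6, 5] (same object as b, c); b = [657, 8, 6, 5] (same object as a, c); c = [657, 8, 6, 5] (same object as a, b)
`b.append(719)` → a = [657, 8, 6, 5, 719] (same object as b, c); b = [657, 8, 6, 5, 719] (same object as a, c); c = [657, 8, 6, 5, 719] (same object as a, b)
`print(a)` → prints [657, 8, 6, 5, 719]
`print(c)` → prints [657, 8, 6, 5, 719]

Answer:
[657, 8, 6, 5, 719]
[657, 8, 6, 5, 719]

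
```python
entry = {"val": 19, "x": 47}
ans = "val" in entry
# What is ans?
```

Trace:
`entry = {"val": 19, "x": 47}` → entry = {'val': 19, 'x': 47}
`ans = "val" in entry` → ans = True
So ans = True

Answer: True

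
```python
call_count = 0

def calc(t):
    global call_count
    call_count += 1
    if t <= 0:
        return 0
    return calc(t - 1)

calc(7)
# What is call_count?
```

Linear recursion stepping by 1: 8 calls from t=7 down to ≤0.

Answer: 8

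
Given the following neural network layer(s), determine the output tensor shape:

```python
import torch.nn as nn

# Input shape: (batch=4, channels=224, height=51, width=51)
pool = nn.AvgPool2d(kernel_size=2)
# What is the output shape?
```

Input: (4, 224, 51, 51) -> Output: (4, 224, 25, 25)

Answer: (4, 224, 25, 25)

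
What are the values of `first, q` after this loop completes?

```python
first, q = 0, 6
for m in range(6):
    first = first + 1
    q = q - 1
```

first goes 0→6, q goes 6→0
`first, q` takes the values: (0, 6) → (1, 6) → (1, 5) → (2, 5) → (2, 4) → (3, 4) → (3, 3) → (4, 3) → (4, 2) → (5, 2) → (5, 1) → (6, 1) → (6, 0)

Answer: 6, 0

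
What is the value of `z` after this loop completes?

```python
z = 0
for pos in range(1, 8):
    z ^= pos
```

XOR of 1 to 7
`z` takes the values: 0 → 1 → 3 → 0 → 4 → 1 → 7 → 0

Answer: 0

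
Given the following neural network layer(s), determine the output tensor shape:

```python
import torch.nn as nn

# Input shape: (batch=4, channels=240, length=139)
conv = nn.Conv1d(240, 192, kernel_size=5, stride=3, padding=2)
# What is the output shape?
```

Input: (4, 240, 139) -> Output: (4, 192, 47)

Answer: (4, 192, 47)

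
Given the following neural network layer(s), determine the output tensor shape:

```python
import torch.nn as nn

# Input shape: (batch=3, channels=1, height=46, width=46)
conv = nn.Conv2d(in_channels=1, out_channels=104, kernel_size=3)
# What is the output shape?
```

Input: (3, 1, 46, 46) -> Output: (3, 104, 44, 44)

Answer: (3, 104, 44, 44)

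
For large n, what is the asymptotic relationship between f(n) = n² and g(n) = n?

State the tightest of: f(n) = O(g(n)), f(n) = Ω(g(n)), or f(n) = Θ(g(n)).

n² vs n: f(n) = Ω(g(n)) but not O(g(n)) — n² grows strictly faster than n.

Answer: f(n) = Ω(g(n)) but not O(g(n)) — n² grows strictly faster than n.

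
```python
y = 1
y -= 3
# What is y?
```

Trace:
`y = 1` → y = 1
`y -= 3` → y = -2
So y = -2

Answer: -2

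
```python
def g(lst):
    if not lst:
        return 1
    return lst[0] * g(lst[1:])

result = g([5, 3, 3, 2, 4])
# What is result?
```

Product over [5, 3, 3, 2, 4] = 5 * 3 * 3 * 2 * 4 = 360

Answer: 360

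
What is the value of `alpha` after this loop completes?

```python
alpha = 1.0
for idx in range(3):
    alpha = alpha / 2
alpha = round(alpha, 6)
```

Halving LR 3 times: 1 / 2^3
`alpha` takes the values: 1.0 → 0.5 → 0.25 → 0.125

Answer: 0.125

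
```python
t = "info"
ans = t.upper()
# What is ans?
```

Trace:
`t = "info"` → t = 'info'
`ans = t.upper()` → ans = 'INFO'
So ans = 'INFO'

Answer: 'INFO'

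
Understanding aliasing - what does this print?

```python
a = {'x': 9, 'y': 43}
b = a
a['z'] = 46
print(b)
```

Key concept: dict aliasing.
Step by step:
`a = {'x': 9, 'y': 43}` → a = {'x': 9, 'y': 43}
`b = a` → b = {'x': 9, 'y': 43} (same object as a)
`a['z'] = 46` → a = {'x': 9, 'y': 43, 'z': 46} (same object as b); b = {'x': 9, 'y': 43, 'z': 46} (same object as a)
`print(b)` → prints {'x': 9, 'y': 43, 'z': 46}

Answer: {'x': 9, 'y': 43, 'z': 46}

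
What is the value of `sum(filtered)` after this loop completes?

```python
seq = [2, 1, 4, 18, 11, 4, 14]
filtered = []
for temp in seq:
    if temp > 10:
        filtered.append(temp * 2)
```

Sum of doubled values > 10
`filtered` takes the values: [] → [36] → [36, 22] → [36, 22, 28]
So `sum(filtered)` = 86

Answer: 86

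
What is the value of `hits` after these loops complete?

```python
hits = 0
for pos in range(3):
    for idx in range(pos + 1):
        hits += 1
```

Triangle: 1 + 2 + ... + 3
`hits` takes the values: 0 → 1 → 2 → 3 → 4 → 5 → 6

Answer: 6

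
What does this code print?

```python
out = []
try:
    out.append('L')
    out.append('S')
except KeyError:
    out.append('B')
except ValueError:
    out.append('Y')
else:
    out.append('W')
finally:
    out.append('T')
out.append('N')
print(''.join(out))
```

Execution trace: 'L' (try body) → 'S' (try body, no exception) → 'W' (else) → 'T' (finally) → 'N' (after the try/except). Output: LSWTN

Answer: LSWTN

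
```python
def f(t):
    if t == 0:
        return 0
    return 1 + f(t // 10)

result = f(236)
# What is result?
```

Count of digits of 236: 3

Answer: 3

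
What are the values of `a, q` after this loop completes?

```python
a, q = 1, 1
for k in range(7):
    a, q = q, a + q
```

Fibonacci: after 7 iterations
`a, q` takes the values: (1, 1) → (1, 2) → (2, 3) → (3, 5) → (5, 8) → (8, 13) → (13, 21) → (21, 34)

Answer: 21, 34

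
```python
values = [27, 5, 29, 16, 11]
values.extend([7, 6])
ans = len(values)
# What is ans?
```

Trace:
`values = [27, 5, 29, 16, 11]` → values = [27, 5, 29, 16, 11]
`values.extend([7, 6])` → values = [27, 5, 29, 16, 11, 7, 6]
`ans = len(values)` → ans = 7
So ans = 7

Answer: 7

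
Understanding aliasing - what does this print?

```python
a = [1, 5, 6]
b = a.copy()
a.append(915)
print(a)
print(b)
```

Key concept: list.copy() creates independent copy.
Step by step:
`a = [1, 5, 6]` → a = [1, 5, 6]
`b = a.copy()` → b = [1, 5, 6]
`a.append(915)` → a = [1, 5, 6, 915]
`print(a)` → prints [1, 5, 6, 915]
`print(b)` → prints [1, 5, 6]

Answer:
[1, 5, 6, 915]
[1, 5, 6]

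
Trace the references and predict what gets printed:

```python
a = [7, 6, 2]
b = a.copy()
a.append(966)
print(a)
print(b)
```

Key concept: list.copy() creates independent copy.
Step by step:
`a = [7, 6, 2]` → a = [7, 6, 2]
`b = a.copy()` → b = [7, 6, 2]
`a.append(966)` → a = [7, 6, 2, 966]
`print(a)` → prints [7, 6, 2, 966]
`print(b)` → prints [7, 6, 2]

Answer:
[7, 6, 2, 966]
[7, 6, 2]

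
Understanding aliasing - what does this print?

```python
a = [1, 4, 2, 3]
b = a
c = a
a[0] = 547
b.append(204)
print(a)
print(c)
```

Key concept: multiple aliases.
Step by step:
`a = [1, 4, 2, 3]` → a = [1, 4, 2, 3]
`b = a` → b = [1, 4, 2, 3] (same object as a)
`c = a` → c = [1, 4, 2, 3] (same object as a, b)
`a[0] = 547` → a = [547, 4, 2, 3] (same object as b, c); b = [547, 4, 2, 3] (same object as a, c); c = [547, 4, 2, 3] (same object as a, b)
`b.append(204)` → a = [547, 4, 2, 3, 204] (same object as b, c); b = [547, 4, 2, 3, 204] (same object as a, c); c = [547, 4, 2, 3, 204] (same object as a, b)
`print(a)` → prints [547, 4, 2, 3, 204]
`print(c)` → prints [547, 4, 2, 3, 204]

Answer:
[547, 4, 2, 3, 204]
[547, 4, 2, 3, 204]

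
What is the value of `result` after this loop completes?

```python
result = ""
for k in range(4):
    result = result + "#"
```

Repeat '#' 4 times
`result` takes the values: "" → "#" → "##" → "###" → "####"

Answer: "####"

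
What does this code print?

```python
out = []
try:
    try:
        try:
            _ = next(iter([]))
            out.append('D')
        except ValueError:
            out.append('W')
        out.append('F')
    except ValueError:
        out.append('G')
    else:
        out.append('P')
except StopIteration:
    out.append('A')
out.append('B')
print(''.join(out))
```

Execution trace: 'A' (outer except StopIteration) → 'B' (after the try/except). Output: AB

Answer: AB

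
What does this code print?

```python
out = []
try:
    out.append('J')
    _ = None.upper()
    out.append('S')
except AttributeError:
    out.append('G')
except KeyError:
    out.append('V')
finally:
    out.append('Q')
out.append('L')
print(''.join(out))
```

Execution trace: 'J' (try body) → 'G' (except AttributeError) → 'Q' (finally) → 'L' (after the try/except). Output: JGQL

Answer: JGQL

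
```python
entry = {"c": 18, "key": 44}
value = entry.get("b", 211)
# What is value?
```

Trace:
`entry = {"c": 18, "key": 44}` → entry = {'c': 18, 'key': 44}
`value = entry.get("b", 211)` → value = 211
So value = 211

Answer: 211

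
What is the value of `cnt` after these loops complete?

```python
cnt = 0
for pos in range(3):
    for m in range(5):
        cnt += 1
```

3 * 5 = 15
`cnt` takes the values: 0 → 1 → 2 → 3 → 4 → 5 → 6 → 7 → 8 → 9 → 10 → 11 → 12 → 13 → 14 → 15

Answer: 15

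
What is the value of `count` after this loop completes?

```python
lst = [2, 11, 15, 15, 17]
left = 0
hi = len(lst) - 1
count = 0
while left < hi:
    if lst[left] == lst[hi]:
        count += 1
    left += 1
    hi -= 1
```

Count matching pairs from ends
`count` takes the values: 0

Answer: 0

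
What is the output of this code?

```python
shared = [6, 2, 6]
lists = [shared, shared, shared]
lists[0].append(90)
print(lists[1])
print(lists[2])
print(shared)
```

Key concept: list of same reference.
Step by step:
`shared = [6, 2, 6]` → shared = [6, 2, 6]
`lists = [shared, shared, shared]` → lists = [[6, 2, 6], [6, 2, 6], [6, 2, 6]]
`lists[0].append(90)` → shared = [6, 2, 6, 90]; lists = [[6, 2, 6, 90], [6, 2, 6, 90], [6, 2, 6, 90]]
`print(lists[1])` → prints [6, 2, 6, 90]
`print(lists[2])` → prints [6, 2, 6, 90]
`print(shared)` → prints [6, 2, 6, 90]

Answer:
[6, 2, 6, 90]
[6, 2, 6, 90]
[6, 2, 6, 90]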